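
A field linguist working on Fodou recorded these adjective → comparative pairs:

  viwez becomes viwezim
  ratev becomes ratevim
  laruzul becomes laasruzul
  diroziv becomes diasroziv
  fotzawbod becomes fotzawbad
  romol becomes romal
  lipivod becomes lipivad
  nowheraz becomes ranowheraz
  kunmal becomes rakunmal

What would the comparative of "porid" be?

ratev and diroziv both end in -v yet inflect differently (ratevim, diasroziv), so the final letter is not what conditions the rule; the last vowel is.
"porid" has last vowel 'i'. The one such stem in the data (diroziv → diasroziv) inserts -as- after the first vowel (as does laruzul), so the same rule applies.
So porid → poasrid.

poasrid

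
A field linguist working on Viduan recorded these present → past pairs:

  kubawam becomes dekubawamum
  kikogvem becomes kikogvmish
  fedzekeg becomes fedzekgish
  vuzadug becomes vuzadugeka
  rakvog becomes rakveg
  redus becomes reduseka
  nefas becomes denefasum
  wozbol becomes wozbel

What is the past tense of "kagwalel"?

kagwallish

"kagwalel" has last vowel 'e'. The stems whose last vowel is 'e' (fedzekeg → fedzekgish, kikogvem → kikogvmish) delete the last vowel and add -ish.
The other patterns: stems whose last vowel is 'o' change the last vowel to 'e'; stems whose last vowel is 'a' add de- … -um around the stem; stems whose last vowel is 'u' add -eka.
So kagwalel → kagwallish.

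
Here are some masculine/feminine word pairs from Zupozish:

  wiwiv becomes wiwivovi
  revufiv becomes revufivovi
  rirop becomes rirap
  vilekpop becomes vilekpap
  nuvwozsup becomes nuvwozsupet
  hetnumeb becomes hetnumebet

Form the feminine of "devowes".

"devowes" has last vowel 'e'. The one such stem in the data (hetnumeb → hetnumebet) adds -et, so the same rule applies.
So devowes → devoweset.

devoweset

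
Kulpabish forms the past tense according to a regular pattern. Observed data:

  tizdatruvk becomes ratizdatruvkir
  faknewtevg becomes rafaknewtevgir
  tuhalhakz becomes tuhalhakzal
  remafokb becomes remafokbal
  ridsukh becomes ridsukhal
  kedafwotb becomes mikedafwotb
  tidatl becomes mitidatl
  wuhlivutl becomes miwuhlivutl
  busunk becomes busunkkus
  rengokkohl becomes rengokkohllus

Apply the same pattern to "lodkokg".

lodkokgal

remafokb and kedafwotb both end in -b yet inflect differently (remafokbal, mikedafwotb), so the final letter is not what conditions the rule; the second-to-last letter is.
"lodkokg" has second-to-last letter 'k'. The stems whose second-to-last letter is 'k' (tuhalhakz → tuhalhakzal, remafokb → remafokbal, ridsukh → ridsukhal) add -al.
So lodkokg → lodkokgal.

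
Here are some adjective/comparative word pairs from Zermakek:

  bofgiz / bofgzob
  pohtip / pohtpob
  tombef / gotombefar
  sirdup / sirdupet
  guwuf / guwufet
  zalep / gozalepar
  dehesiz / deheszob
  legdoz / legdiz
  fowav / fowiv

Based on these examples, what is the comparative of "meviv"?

zalep and sirdup both end in -p yet inflect differently (gozalepar, sirdupet), so the final letter is not what conditions the rule; the last vowel is.
"meviv" has last vowel 'i'. The stems whose last vowel is 'i' (pohtip → pohtpob, bofgiz → bofgzob, dehesiz → deheszob) delete the last vowel and add -ob.
The other patterns: stems whose last vowel is 'e' add go- … -ar around the stem; stems whose last vowel is 'u' add -et; stems whose last vowel is 'a' or 'o' change the last vowel to 'i'.
So meviv → mevvob.

mevvob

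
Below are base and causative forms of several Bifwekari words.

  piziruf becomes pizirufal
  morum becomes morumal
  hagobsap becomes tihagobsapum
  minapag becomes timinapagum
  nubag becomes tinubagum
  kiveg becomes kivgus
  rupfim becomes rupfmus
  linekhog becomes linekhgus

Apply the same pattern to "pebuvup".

pebuvupal

minapag and kiveg both end in -g yet inflect differently (timinapagum, kivgus), so the final letter is not what conditions the rule; the last vowel is.
"pebuvup" has last vowel 'u'. The stems whose last vowel is 'u' (piziruf → pizirufal, morum → morumal) add -al.
So pebuvup → pebuvupal.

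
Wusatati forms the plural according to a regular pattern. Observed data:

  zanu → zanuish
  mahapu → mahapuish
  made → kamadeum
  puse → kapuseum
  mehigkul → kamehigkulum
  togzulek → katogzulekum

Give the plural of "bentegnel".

kabentegnelum

"bentegnel" ends in -l. The one such stem in the data (mehigkul → kamehigkulum) adds ka- … -um around the stem, so the same rule applies.
The other pattern: stems ending in -u add -ish.
So bentegnel → kabentegnelum.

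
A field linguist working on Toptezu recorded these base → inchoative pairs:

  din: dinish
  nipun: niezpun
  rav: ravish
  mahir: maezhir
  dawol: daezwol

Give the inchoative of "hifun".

hiezfun

nipun and din both end in -n yet inflect differently (niezpun, dinish), so the final letter is not what conditions the rule; the number of vowels is.
"hifun" has 2 vowels. The stems with 2 vowels (dawol → daezwol, mahir → maezhir, nipun → niezpun) insert -ez- after the first vowel.
The other pattern: stems with 1 vowel add -ish.
So hifun → hiezfun.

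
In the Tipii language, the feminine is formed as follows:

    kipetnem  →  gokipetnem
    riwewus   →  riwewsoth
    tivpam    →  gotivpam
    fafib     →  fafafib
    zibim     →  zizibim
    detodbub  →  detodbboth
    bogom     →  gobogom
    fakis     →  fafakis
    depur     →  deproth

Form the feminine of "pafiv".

fafib and detodbub both end in -b yet inflect differently (fafafib, detodbboth), so the final letter is not what conditions the rule; the last vowel is.
"pafiv" has last vowel 'i'. The stems whose last vowel is 'i' (fafib → fafafib, fakis → fafakis, zibim → zizibim) repeat the first consonant+vowel as a prefix.
The other patterns: stems whose last vowel is 'u' delete the last vowel and add -oth; stems whose last vowel is 'a', 'e' or 'o' add the prefix go-.
So pafiv → papafiv.

papafiv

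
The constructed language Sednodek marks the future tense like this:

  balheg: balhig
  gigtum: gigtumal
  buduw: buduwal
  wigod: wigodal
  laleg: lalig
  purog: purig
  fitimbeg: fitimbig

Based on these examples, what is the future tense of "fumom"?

purog and wigod both have last vowel 'o' yet inflect differently (purig, wigodal), so the last vowel is not what conditions the rule; the final letter is.
"fumom" ends in -m. The one such stem in the data (gigtum → gigtumal) adds -al, so the same rule applies.
The other pattern: stems ending in -g change the last vowel to 'i'.
So fumom → fumomal.

fumomal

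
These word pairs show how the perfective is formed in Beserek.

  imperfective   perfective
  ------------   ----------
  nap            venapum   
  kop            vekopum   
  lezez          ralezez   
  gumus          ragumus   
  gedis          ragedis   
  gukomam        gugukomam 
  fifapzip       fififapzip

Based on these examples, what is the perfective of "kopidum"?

kokopidum

nap and fifapzip both end in -p yet inflect differently (venapum, fififapzip), so the final letter is not what conditions the rule; the number of vowels is.
"kopidum" has 3 vowels. The stems with 3 vowels (gukomam → gugukomam, fifapzip → fififapzip) repeat the first consonant+vowel as a prefix.
The other patterns: stems with 1 vowel add ve- … -um around the stem; stems with 2 vowels add the prefix ra-.
So kopidum → kokopidum.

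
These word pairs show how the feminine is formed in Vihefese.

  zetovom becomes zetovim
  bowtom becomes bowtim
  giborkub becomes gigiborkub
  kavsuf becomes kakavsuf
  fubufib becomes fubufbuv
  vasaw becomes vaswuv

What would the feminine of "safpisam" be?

safpismuv

giborkub and fubufib both end in -b yet inflect differently (gigiborkub, fubufbuv), so the final letter is not what conditions the rule; the last vowel is.
"safpisam" has last vowel 'a'. The one such stem in the data (vasaw → vaswuv) deletes the last vowel and adds -uv (as does fubufib), so the same rule applies.
The other patterns: stems whose last vowel is 'o' change the last vowel to 'i'; stems whose last vowel is 'u' repeat the first consonant+vowel as a prefix.
So safpisam → safpismuv.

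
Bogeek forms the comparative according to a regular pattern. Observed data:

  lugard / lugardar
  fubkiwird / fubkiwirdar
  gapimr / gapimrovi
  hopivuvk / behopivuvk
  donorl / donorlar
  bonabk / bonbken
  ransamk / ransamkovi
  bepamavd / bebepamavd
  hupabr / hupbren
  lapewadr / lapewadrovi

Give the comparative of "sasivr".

fubkiwird and bepamavd both end in -d yet inflect differently (fubkiwirdar, bebepamavd), so the final letter is not what conditions the rule; the second-to-last letter is.
"sasivr" has second-to-last letter 'v'. The stems whose second-to-last letter is 'v' (bepamavd → bebepamavd, hopivuvk → behopivuvk) add the prefix be-.
The other patterns: stems whose second-to-last letter is 'r' add -ar; stems whose second-to-last letter is 'b' delete the last vowel and add -en; stems whose second-to-last letter is 'd' or 'm' add -ovi.
So sasivr → besasivr.

besasivr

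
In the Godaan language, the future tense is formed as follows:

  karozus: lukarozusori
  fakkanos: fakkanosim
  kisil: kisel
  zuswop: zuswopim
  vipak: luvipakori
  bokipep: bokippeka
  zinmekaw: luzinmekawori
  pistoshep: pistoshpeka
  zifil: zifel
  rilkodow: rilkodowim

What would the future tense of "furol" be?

zuswop and pistoshep both end in -p yet inflect differently (zuswopim, pistoshpeka), so the final letter is not what conditions the rule; the last vowel is.
"furol" has last vowel 'o'. The stems whose last vowel is 'o' (rilkodow → rilkodowim, fakkanos → fakkanosim, zuswop → zuswopim) add -im.
The other patterns: stems whose last vowel is 'e' delete the last vowel and add -eka; stems whose last vowel is 'i' change the last vowel to 'e'; stems whose last vowel is 'a' or 'u' add lu- … -ori around the stem.
So furol → furolim.

furolim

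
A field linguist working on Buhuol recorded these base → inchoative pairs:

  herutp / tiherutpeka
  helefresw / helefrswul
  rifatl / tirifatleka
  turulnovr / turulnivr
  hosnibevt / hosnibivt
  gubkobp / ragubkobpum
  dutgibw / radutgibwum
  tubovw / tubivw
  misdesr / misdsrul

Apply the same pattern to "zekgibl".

razekgiblum

tubovw and helefresw both end in -w yet inflect differently (tubivw, helefrswul), so the final letter is not what conditions the rule; the second-to-last letter is.
"zekgibl" has second-to-last letter 'b'. The stems whose second-to-last letter is 'b' (gubkobp → ragubkobpum, dutgibw → radutgibwum) add ra- … -um around the stem.
The other patterns: stems whose second-to-last letter is 'v' change the last vowel to 'i'; stems whose second-to-last letter is 's' delete the last vowel and add -ul; stems whose second-to-last letter is 't' add ti- … -eka around the stem.
So zekgibl → razekgiblum.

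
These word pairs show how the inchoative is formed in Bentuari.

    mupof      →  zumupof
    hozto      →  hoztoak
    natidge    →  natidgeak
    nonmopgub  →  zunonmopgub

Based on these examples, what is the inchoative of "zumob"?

"zumob" ends in a consonant. The stems ending in a consonant (mupof → zumupof, nonmopgub → zunonmopgub) add the prefix zu-.
So zumob → zuzumob.

zuzumob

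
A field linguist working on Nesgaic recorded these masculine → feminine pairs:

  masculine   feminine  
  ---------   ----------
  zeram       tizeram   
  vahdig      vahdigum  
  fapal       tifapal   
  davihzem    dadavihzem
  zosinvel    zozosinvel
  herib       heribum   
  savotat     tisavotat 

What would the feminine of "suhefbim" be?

suhefbimum

zosinvel and fapal both end in -l yet inflect differently (zozosinvel, tifapal), so the final letter is not what conditions the rule; the last vowel is.
"suhefbim" has last vowel 'i'. The stems whose last vowel is 'i' (herib → heribum, vahdig → vahdigum) add -um.
So suhefbim → suhefbimum.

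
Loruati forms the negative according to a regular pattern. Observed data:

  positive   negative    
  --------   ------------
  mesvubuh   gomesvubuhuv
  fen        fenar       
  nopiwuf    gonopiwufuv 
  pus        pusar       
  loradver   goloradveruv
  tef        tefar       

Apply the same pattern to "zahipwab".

tef and nopiwuf both end in -f yet inflect differently (tefar, gonopiwufuv), so the final letter is not what conditions the rule; the number of vowels is.
"zahipwab" has 3 vowels. The stems with 3 vowels (nopiwuf → gonopiwufuv, loradver → goloradveruv, mesvubuh → gomesvubuhuv) add go- … -uv around the stem.
The other pattern: stems with 1 vowel add -ar.
So zahipwab → gozahipwabuv.

gozahipwabuv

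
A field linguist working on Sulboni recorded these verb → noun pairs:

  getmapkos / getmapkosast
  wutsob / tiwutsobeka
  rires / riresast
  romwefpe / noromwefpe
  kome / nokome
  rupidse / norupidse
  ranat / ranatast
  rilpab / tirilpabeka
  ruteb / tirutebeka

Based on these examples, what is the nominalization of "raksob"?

"raksob" ends in -b. The stems ending in -b (rilpab → tirilpabeka, ruteb → tirutebeka, wutsob → tiwutsobeka) add ti- … -eka around the stem.
So raksob → tiraksobeka.

tiraksobeka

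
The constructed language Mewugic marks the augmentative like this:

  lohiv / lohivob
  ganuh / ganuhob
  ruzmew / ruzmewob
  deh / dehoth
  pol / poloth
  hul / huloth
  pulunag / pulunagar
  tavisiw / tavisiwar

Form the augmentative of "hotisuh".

deh and ganuh both end in -h yet inflect differently (dehoth, ganuhob), so the final letter is not what conditions the rule; the number of vowels is.
"hotisuh" has 3 vowels. The stems with 3 vowels (pulunag → pulunagar, tavisiw → tavisiwar) add -ar.
The other patterns: stems with 1 vowel add -oth; stems with 2 vowels add -ob.
So hotisuh → hotisuhar.

hotisuhar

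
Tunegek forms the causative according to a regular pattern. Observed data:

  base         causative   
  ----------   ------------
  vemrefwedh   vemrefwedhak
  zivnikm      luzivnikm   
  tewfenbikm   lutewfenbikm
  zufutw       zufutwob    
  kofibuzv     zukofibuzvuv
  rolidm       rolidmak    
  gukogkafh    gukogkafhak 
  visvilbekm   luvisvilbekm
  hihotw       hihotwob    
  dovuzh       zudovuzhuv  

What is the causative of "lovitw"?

dovuzh and vemrefwedh both end in -h yet inflect differently (zudovuzhuv, vemrefwedhak), so the final letter is not what conditions the rule; the second-to-last letter is.
"lovitw" has second-to-last letter 't'. The stems whose second-to-last letter is 't' (zufutw → zufutwob, hihotw → hihotwob) add -ob.
So lovitw → lovitwob.

lovitwob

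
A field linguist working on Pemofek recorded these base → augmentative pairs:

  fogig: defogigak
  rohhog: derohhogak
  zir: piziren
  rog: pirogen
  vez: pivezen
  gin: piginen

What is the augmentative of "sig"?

pisigen

"sig" has 1 vowel. The stems with 1 vowel (zir → piziren, rog → pirogen, vez → pivezen) add pi- … -en around the stem.
The other pattern: stems with 2 vowels add de- … -ak around the stem.
So sig → pisigen.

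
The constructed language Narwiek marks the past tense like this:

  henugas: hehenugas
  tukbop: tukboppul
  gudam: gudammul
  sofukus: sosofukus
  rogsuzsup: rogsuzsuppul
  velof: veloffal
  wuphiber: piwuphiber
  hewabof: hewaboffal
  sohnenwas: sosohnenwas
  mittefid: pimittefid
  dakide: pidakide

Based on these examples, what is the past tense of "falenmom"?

falenmommul

"falenmom" ends in -m. The one such stem in the data (gudam → gudammul) doubles the final consonant and adds -ul (as do rogsuzsup, tukbop), so the same rule applies.
The other patterns: stems ending in -f double the final consonant and add -al; stems ending in -s repeat the first consonant+vowel as a prefix; stems ending in -d, -e or -r add the prefix pi-.
So falenmom → falenmommul.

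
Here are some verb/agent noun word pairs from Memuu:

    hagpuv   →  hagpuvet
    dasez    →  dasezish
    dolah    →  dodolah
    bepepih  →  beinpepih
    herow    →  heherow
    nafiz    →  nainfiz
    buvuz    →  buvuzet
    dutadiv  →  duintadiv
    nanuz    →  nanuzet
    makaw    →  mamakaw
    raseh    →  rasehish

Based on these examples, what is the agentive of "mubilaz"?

"mubilaz" has last vowel 'a'. The stems whose last vowel is 'a' (dolah → dodolah, makaw → mamakaw) repeat the first consonant+vowel as a prefix.
The other patterns: stems whose last vowel is 'e' add -ish; stems whose last vowel is 'u' add -et; stems whose last vowel is 'i' insert -in- after the first vowel.
So mubilaz → mumubilaz.

mumubilaz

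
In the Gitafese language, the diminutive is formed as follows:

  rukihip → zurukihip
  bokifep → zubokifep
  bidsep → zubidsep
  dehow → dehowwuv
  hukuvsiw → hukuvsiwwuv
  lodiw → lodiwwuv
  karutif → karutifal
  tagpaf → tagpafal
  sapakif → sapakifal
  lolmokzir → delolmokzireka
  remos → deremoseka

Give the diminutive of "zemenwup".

"zemenwup" ends in -p. The stems ending in -p (rukihip → zurukihip, bokifep → zubokifep, bidsep → zubidsep) add the prefix zu-.
So zemenwup → zuzemenwup.

zuzemenwup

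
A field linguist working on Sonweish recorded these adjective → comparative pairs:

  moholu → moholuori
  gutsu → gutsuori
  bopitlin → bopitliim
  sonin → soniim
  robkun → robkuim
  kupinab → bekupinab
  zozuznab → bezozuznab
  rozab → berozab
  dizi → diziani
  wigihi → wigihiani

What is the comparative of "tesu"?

"tesu" ends in -u. The stems ending in -u (moholu → moholuori, gutsu → gutsuori) add -ori.
The other patterns: stems ending in -n drop the final letter and add -im; stems ending in -b add the prefix be-; stems ending in -i add -ani.
So tesu → tesuori.

tesuori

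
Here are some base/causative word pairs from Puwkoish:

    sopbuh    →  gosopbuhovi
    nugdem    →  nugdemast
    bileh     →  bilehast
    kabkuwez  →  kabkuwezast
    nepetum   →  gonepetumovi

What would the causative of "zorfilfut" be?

gozorfilfutovi

"zorfilfut" has last vowel 'u'. The stems whose last vowel is 'u' (sopbuh → gosopbuhovi, nepetum → gonepetumovi) add go- … -ovi around the stem.
The other pattern: stems whose last vowel is 'e' add -ast.
So zorfilfut → gozorfilfutovi.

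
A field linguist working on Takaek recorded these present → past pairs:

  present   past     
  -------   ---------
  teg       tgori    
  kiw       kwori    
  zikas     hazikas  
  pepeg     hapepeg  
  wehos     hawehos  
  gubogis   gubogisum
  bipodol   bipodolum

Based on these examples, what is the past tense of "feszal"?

hafeszal

teg and pepeg both end in -g yet inflect differently (tgori, hapepeg), so the final letter is not what conditions the rule; the number of vowels is.
"feszal" has 2 vowels. The stems with 2 vowels (zikas → hazikas, pepeg → hapepeg, wehos → hawehos) add the prefix ha-.
The other patterns: stems with 1 vowel delete the last vowel and add -ori; stems with 3 vowels add -um.
So feszal → hafeszal.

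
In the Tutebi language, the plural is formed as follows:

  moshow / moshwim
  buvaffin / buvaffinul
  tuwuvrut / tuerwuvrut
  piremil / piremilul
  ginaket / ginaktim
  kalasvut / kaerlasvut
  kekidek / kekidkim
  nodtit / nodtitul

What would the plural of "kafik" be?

kafikul

"kafik" has last vowel 'i'. The stems whose last vowel is 'i' (nodtit → nodtitul, buvaffin → buvaffinul, piremil → piremilul) add -ul.
The other patterns: stems whose last vowel is 'u' insert -er- after the first vowel; stems whose last vowel is 'e' or 'o' delete the last vowel and add -im.
So kafik → kafikul.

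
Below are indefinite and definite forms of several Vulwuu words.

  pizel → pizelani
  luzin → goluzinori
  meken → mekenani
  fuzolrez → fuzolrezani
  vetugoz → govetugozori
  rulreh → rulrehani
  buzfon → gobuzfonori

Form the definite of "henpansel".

henpanselani

"henpansel" has last vowel 'e'. The stems whose last vowel is 'e' (meken → mekenani, rulreh → rulrehani, fuzolrez → fuzolrezani) add -ani.
So henpansel → henpanselani.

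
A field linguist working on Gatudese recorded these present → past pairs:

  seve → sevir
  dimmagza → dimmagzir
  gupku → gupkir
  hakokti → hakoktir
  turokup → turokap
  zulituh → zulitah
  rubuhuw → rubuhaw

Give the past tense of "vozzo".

"vozzo" ends in a vowel. The stems ending in a vowel (seve → sevir, dimmagza → dimmagzir, gupku → gupkir) drop the final letter and add -ir.
So vozzo → vozzir.

vozzir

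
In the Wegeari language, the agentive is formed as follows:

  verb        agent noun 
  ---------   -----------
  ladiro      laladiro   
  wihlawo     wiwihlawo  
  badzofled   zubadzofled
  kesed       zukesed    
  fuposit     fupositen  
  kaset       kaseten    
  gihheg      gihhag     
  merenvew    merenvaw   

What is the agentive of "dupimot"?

dupimoten

badzofled and kaset both have last vowel 'e' yet inflect differently (zubadzofled, kaseten), so the last vowel is not what conditions the rule; the final letter is.
"dupimot" ends in -t. The stems ending in -t (fuposit → fupositen, kaset → kaseten) add -en.
The other patterns: stems ending in -o repeat the first consonant+vowel as a prefix; stems ending in -d add the prefix zu-; stems ending in -g or -w change the last vowel to 'a'.
So dupimot → dupimoten.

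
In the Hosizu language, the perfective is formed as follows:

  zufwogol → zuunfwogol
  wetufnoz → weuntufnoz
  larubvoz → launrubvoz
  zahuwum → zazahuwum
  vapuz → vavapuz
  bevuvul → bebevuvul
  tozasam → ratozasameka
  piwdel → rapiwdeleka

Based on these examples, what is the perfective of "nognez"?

wetufnoz and vapuz both end in -z yet inflect differently (weuntufnoz, vavapuz), so the final letter is not what conditions the rule; the last vowel is.
"nognez" has last vowel 'e'. The one such stem in the data (piwdel → rapiwdeleka) adds ra- … -eka around the stem, so the same rule applies.
So nognez → ranognezeka.

ranognezeka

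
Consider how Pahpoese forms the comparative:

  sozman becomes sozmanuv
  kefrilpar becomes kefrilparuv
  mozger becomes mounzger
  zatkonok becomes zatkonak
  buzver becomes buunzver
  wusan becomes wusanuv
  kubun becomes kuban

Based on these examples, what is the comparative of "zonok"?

zonak

buzver and kefrilpar both end in -r yet inflect differently (buunzver, kefrilparuv), so the final letter is not what conditions the rule; the last vowel is.
"zonok" has last vowel 'o'. The one such stem in the data (zatkonok → zatkonak) changes the last vowel to 'a' (as does kubun), so the same rule applies.
So zonok → zonak.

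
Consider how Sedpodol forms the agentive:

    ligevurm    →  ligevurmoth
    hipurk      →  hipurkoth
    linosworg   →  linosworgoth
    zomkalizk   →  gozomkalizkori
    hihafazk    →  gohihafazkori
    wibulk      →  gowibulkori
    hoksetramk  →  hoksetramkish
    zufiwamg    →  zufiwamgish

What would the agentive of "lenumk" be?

"lenumk" has second-to-last letter 'm'. The stems whose second-to-last letter is 'm' (hoksetramk → hoksetramkish, zufiwamg → zufiwamgish) add -ish.
The other patterns: stems whose second-to-last letter is 'r' add -oth; stems whose second-to-last letter is 'l' or 'z' add go- … -ori around the stem.
So lenumk → lenumkish.

lenumkish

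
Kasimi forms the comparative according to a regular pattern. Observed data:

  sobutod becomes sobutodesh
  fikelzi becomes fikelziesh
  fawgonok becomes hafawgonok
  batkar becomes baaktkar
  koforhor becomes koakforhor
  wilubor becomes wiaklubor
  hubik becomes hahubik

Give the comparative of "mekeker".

koforhor and fawgonok both have last vowel 'o' yet inflect differently (koakforhor, hafawgonok), so the last vowel is not what conditions the rule; the final letter is.
"mekeker" ends in -r. The stems ending in -r (koforhor → koakforhor, batkar → baaktkar, wilubor → wiaklubor) insert -ak- after the first vowel.
The other patterns: stems ending in -k add the prefix ha-; stems ending in -d or -i add -esh.
So mekeker → meakkeker.

meakkeker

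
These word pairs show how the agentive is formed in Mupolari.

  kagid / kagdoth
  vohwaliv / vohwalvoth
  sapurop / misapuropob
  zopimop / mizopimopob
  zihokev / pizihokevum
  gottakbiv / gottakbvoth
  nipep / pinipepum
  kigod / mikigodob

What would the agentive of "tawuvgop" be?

mitawuvgopob

"tawuvgop" has last vowel 'o'. The stems whose last vowel is 'o' (kigod → mikigodob, zopimop → mizopimopob, sapurop → misapuropob) add mi- … -ob around the stem.
The other patterns: stems whose last vowel is 'i' delete the last vowel and add -oth; stems whose last vowel is 'e' add pi- … -um around the stem.
So tawuvgop → mitawuvgopob.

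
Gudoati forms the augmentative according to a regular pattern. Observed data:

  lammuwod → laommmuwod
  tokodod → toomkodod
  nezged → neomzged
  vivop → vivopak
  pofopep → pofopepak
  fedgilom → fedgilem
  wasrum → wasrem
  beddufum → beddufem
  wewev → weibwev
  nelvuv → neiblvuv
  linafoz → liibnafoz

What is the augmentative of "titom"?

"titom" ends in -m. The stems ending in -m (fedgilom → fedgilem, wasrum → wasrem, beddufum → beddufem) change the last vowel to 'e'.
The other patterns: stems ending in -d insert -om- after the first vowel; stems ending in -p add -ak; stems ending in -v or -z insert -ib- after the first vowel.
So titom → titem.

titem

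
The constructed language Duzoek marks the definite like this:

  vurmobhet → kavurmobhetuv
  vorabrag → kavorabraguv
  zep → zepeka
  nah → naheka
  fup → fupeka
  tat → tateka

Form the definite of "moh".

"moh" has 1 vowel. The stems with 1 vowel (zep → zepeka, nah → naheka, fup → fupeka) add -eka.
The other pattern: stems with 3 vowels add ka- … -uv around the stem.
So moh → moheka.

moheka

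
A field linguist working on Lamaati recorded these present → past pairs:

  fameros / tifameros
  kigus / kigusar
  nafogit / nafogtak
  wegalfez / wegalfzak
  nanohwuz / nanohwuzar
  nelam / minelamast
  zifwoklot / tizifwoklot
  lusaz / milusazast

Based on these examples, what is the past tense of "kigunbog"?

tikigunbog

"kigunbog" has last vowel 'o'. The stems whose last vowel is 'o' (zifwoklot → tizifwoklot, fameros → tifameros) add the prefix ti-.
So kigunbog → tikigunbog.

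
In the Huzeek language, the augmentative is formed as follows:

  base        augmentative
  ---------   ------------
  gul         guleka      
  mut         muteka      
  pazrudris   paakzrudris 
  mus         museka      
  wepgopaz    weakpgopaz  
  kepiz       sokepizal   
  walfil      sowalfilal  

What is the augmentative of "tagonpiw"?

taakgonpiw

"tagonpiw" has 3 vowels. The stems with 3 vowels (wepgopaz → weakpgopaz, pazrudris → paakzrudris) insert -ak- after the first vowel.
So tagonpiw → taakgonpiw.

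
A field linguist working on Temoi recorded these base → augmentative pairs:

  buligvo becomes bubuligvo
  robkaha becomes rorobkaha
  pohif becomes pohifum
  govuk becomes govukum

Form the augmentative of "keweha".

"keweha" ends in a vowel. The stems ending in a vowel (buligvo → bubuligvo, robkaha → rorobkaha) repeat the first consonant+vowel as a prefix.
So keweha → kekeweha.

kekeweha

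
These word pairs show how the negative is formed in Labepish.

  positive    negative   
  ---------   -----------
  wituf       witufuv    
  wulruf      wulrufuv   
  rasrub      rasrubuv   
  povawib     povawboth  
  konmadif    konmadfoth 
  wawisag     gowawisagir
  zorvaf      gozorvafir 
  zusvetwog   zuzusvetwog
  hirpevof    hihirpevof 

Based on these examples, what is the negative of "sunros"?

susunros

"sunros" has last vowel 'o'. The stems whose last vowel is 'o' (zusvetwog → zuzusvetwog, hirpevof → hihirpevof) repeat the first consonant+vowel as a prefix.
The other patterns: stems whose last vowel is 'u' add -uv; stems whose last vowel is 'i' delete the last vowel and add -oth; stems whose last vowel is 'a' add go- … -ir around the stem.
So sunros → susunros.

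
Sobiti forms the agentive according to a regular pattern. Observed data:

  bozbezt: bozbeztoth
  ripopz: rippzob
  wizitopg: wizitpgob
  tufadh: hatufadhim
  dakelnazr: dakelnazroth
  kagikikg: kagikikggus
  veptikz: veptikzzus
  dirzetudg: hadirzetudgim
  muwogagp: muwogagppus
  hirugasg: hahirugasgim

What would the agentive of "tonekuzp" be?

wizitopg and kagikikg both end in -g yet inflect differently (wizitpgob, kagikikggus), so the final letter is not what conditions the rule; the second-to-last letter is.
"tonekuzp" has second-to-last letter 'z'. The stems whose second-to-last letter is 'z' (dakelnazr → dakelnazroth, bozbezt → bozbeztoth) add -oth.
The other patterns: stems whose second-to-last letter is 'p' delete the last vowel and add -ob; stems whose second-to-last letter is 'g' or 'k' double the final consonant and add -us; stems whose second-to-last letter is 'd' or 's' add ha- … -im around the stem.
So tonekuzp → tonekuzpoth.

tonekuzpoth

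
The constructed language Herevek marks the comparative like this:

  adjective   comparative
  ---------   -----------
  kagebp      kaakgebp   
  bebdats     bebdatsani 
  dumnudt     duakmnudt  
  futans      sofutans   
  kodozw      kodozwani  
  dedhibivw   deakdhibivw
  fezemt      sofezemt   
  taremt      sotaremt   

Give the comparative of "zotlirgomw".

sozotlirgomw

bebdats and futans both end in -s yet inflect differently (bebdatsani, sofutans), so the final letter is not what conditions the rule; the second-to-last letter is.
"zotlirgomw" has second-to-last letter 'm'. The stems whose second-to-last letter is 'm' (taremt → sotaremt, fezemt → sofezemt) add the prefix so-.
The other patterns: stems whose second-to-last letter is 't' or 'z' add -ani; stems whose second-to-last letter is 'b', 'd' or 'v' insert -ak- after the first vowel.
So zotlirgomw → sozotlirgomw.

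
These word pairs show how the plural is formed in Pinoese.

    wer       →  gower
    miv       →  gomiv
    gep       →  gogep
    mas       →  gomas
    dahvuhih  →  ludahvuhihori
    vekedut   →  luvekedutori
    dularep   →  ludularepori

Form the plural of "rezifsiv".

lurezifsivori

gep and dularep both end in -p yet inflect differently (gogep, ludularepori), so the final letter is not what conditions the rule; the number of vowels is.
"rezifsiv" has 3 vowels. The stems with 3 vowels (dahvuhih → ludahvuhihori, vekedut → luvekedutori, dularep → ludularepori) add lu- … -ori around the stem.
So rezifsiv → lurezifsivori.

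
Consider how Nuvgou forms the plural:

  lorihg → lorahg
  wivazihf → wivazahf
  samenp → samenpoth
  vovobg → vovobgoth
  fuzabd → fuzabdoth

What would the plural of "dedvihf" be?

dedvahf

lorihg and vovobg both end in -g yet inflect differently (lorahg, vovobgoth), so the final letter is not what conditions the rule; the second-to-last letter is.
"dedvihf" has second-to-last letter 'h'. The stems whose second-to-last letter is 'h' (lorihg → lorahg, wivazihf → wivazahf) change the last vowel to 'a'.
So dedvihf → dedvahf.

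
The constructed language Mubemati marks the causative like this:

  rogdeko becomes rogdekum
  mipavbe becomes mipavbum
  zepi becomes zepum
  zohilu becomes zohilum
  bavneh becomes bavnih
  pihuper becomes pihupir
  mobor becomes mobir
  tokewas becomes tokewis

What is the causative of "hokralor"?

hokralir

"hokralor" ends in a consonant. The stems ending in a consonant (bavneh → bavnih, pihuper → pihupir, mobor → mobir) change the last vowel to 'i'.
The other pattern: stems ending in a vowel drop the final letter and add -um.
So hokralor → hokralir.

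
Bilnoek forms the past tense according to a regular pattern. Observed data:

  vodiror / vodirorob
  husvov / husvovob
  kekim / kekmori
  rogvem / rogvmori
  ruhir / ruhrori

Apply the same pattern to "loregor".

loregorob

vodiror and ruhir both end in -r yet inflect differently (vodirorob, ruhrori), so the final letter is not what conditions the rule; the last vowel is.
"loregor" has last vowel 'o'. The stems whose last vowel is 'o' (vodiror → vodirorob, husvov → husvovob) add -ob.
So loregor → loregorob.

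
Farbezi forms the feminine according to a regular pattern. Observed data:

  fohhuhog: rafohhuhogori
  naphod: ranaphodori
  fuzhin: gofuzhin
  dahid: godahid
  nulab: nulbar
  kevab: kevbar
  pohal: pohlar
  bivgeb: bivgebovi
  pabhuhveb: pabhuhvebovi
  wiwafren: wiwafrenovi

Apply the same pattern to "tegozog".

rategozogori

naphod and dahid both end in -d yet inflect differently (ranaphodori, godahid), so the final letter is not what conditions the rule; the last vowel is.
"tegozog" has last vowel 'o'. The stems whose last vowel is 'o' (fohhuhog → rafohhuhogori, naphod → ranaphodori) add ra- … -ori around the stem.
The other patterns: stems whose last vowel is 'i' add the prefix go-; stems whose last vowel is 'a' delete the last vowel and add -ar; stems whose last vowel is 'e' add -ovi.
So tegozog → rategozogori.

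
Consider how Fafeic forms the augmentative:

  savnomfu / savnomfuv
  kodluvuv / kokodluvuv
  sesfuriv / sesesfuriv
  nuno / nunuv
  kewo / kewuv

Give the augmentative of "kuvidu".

kuviduv

"kuvidu" ends in a vowel. The stems ending in a vowel (savnomfu → savnomfuv, kewo → kewuv, nuno → nunuv) drop the final letter and add -uv.
The other pattern: stems ending in a consonant repeat the first consonant+vowel as a prefix.
So kuvidu → kuviduv.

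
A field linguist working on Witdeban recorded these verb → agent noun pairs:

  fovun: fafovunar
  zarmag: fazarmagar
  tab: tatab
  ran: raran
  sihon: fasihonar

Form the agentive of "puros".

fapurosar

ran and fovun both end in -n yet inflect differently (raran, fafovunar), so the final letter is not what conditions the rule; the number of vowels is.
"puros" has 2 vowels. The stems with 2 vowels (fovun → fafovunar, zarmag → fazarmagar, sihon → fasihonar) add fa- … -ar around the stem.
So puros → fapurosar.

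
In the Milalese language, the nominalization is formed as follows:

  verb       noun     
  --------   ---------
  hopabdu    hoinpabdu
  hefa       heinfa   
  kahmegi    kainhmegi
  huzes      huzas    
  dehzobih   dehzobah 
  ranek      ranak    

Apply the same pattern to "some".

kahmegi and dehzobih both have last vowel 'i' yet inflect differently (kainhmegi, dehzobah), so the last vowel is not what conditions the rule; whether the stem ends in a vowel or a consonant is.
"some" ends in a vowel. The stems ending in a vowel (hopabdu → hoinpabdu, hefa → heinfa, kahmegi → kainhmegi) insert -in- after the first vowel.
The other pattern: stems ending in a consonant change the last vowel to 'a'.
So some → soinme.

soinme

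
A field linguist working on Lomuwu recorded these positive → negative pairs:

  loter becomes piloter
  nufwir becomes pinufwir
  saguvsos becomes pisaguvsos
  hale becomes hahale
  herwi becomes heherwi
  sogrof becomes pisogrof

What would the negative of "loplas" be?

hale and loter both have last vowel 'e' yet inflect differently (hahale, piloter), so the last vowel is not what conditions the rule; whether the stem ends in a vowel or a consonant is.
"loplas" ends in a consonant. The stems ending in a consonant (loter → piloter, sogrof → pisogrof, nufwir → pinufwir) add the prefix pi-.
So loplas → piloplas.

piloplas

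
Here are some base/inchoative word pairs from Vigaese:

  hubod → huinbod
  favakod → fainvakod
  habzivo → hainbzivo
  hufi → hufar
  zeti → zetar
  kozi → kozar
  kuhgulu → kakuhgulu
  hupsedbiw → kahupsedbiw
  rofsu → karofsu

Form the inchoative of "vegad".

hufi and hupsedbiw both have last vowel 'i' yet inflect differently (hufar, kahupsedbiw), so the last vowel is not what conditions the rule; the final letter is.
"vegad" ends in -d. The stems ending in -d (hubod → huinbod, favakod → fainvakod) insert -in- after the first vowel.
So vegad → veingad.

veingad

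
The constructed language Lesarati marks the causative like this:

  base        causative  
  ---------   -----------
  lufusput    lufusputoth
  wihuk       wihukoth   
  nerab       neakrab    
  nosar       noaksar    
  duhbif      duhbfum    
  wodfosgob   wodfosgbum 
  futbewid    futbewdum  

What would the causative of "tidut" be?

nerab and wodfosgob both end in -b yet inflect differently (neakrab, wodfosgbum), so the final letter is not what conditions the rule; the last vowel is.
"tidut" has last vowel 'u'. The stems whose last vowel is 'u' (lufusput → lufusputoth, wihuk → wihukoth) add -oth.
So tidut → tidutoth.

tidutoth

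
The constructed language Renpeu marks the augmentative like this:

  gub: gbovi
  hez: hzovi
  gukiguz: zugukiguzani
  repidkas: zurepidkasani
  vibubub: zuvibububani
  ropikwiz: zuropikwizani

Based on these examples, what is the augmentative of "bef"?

hez and gukiguz both end in -z yet inflect differently (hzovi, zugukiguzani), so the final letter is not what conditions the rule; the number of vowels is.
"bef" has 1 vowel. The stems with 1 vowel (gub → gbovi, hez → hzovi) delete the last vowel and add -ovi.
The other pattern: stems with 3 vowels add zu- … -ani around the stem.
So bef → bfovi.

bfovi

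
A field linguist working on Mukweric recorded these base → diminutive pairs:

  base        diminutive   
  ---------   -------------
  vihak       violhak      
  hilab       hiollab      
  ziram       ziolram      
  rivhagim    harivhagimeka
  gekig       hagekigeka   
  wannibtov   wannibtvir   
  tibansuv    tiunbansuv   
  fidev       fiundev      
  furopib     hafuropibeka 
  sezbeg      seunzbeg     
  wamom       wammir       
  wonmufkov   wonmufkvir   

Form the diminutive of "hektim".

hahektimeka

ziram and wamom both end in -m yet inflect differently (ziolram, wammir), so the final letter is not what conditions the rule; the last vowel is.
"hektim" has last vowel 'i'. The stems whose last vowel is 'i' (furopib → hafuropibeka, rivhagim → harivhagimeka, gekig → hagekigeka) add ha- … -eka around the stem.
The other patterns: stems whose last vowel is 'a' insert -ol- after the first vowel; stems whose last vowel is 'o' delete the last vowel and add -ir; stems whose last vowel is 'e' or 'u' insert -un- after the first vowel.
So hektim → hahektimeka.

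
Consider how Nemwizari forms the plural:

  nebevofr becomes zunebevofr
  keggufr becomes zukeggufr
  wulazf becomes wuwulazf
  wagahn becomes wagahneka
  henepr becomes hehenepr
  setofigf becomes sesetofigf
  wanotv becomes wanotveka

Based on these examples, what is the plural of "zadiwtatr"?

zadiwtatreka

nebevofr and henepr both end in -r yet inflect differently (zunebevofr, hehenepr), so the final letter is not what conditions the rule; the second-to-last letter is.
"zadiwtatr" has second-to-last letter 't'. The one such stem in the data (wanotv → wanotveka) adds -eka, so the same rule applies.
The other patterns: stems whose second-to-last letter is 'f' add the prefix zu-; stems whose second-to-last letter is 'g', 'p' or 'z' repeat the first consonant+vowel as a prefix.
So zadiwtatr → zadiwtatreka.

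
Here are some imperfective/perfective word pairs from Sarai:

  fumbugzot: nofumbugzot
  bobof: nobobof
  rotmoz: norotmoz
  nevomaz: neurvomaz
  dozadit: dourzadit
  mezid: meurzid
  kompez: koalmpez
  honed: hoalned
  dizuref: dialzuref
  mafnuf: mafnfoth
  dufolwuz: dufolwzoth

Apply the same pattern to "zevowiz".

rotmoz and nevomaz both end in -z yet inflect differently (norotmoz, neurvomaz), so the final letter is not what conditions the rule; the last vowel is.
"zevowiz" has last vowel 'i'. The stems whose last vowel is 'i' (dozadit → dourzadit, mezid → meurzid) insert -ur- after the first vowel.
So zevowiz → zeurvowiz.

zeurvowiz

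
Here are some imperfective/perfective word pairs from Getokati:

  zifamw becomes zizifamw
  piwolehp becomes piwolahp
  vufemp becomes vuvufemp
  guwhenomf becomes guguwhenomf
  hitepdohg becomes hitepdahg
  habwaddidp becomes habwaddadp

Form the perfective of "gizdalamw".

gigizdalamw

"gizdalamw" has second-to-last letter 'm'. The stems whose second-to-last letter is 'm' (guwhenomf → guguwhenomf, vufemp → vuvufemp, zifamw → zizifamw) repeat the first consonant+vowel as a prefix.
So gizdalamw → gigizdalamw.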